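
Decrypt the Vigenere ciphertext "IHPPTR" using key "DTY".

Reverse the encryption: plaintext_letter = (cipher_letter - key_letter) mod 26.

Step 1: Extend key: DTYDTY
Step 2: Decrypt each letter (c - k) mod 26:
  I(8) - D(3) = (8-3) mod 26 = 5 = F
  H(7) - T(19) = (7-19) mod 26 = 14 = O
  P(15) - Y(24) = (15-24) mod 26 = 17 = R
  P(15) - D(3) = (15-3) mod 26 = 12 = M
  T(19) - T(19) = (19-19) mod 26 = 0 = A
  R(17) - Y(24) = (17-24) mod 26 = 19 = T
Plaintext: FORMAT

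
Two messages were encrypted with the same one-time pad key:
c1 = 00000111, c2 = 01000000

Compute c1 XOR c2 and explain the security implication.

Step 1: c1 XOR c2 = (m1 XOR k) XOR (m2 XOR k).
Step 2: By XOR associativity/commutativity: = m1 XOR m2 XOR k XOR k = m1 XOR m2.
Step 3: 00000111 XOR 01000000 = 01000111 = 71.
Step 4: The key cancels out! An attacker learns m1 XOR m2 = 71, revealing the relationship between plaintexts.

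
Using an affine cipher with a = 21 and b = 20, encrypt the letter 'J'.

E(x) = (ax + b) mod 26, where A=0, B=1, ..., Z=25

Step 1: Convert 'J' to number: x = 9.
Step 2: E(9) = (21 * 9 + 20) mod 26 = 209 mod 26 = 1.
Step 3: Convert 1 back to letter: B.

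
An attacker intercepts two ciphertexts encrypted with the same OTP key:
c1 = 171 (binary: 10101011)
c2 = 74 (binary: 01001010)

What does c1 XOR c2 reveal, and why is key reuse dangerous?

Step 1: c1 XOR c2 = (m1 XOR k) XOR (m2 XOR k).
Step 2: By XOR associativity/commutativity: = m1 XOR m2 XOR k XOR k = m1 XOR m2.
Step 3: 10101011 XOR 01001010 = 11100001 = 225.
Step 4: The key cancels out! An attacker learns m1 XOR m2 = 225, revealing the relationship between plaintexts.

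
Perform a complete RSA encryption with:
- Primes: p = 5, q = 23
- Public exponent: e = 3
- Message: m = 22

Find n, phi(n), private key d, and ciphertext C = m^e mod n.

Step 1: n = 5 * 23 = 115.
Step 2: phi(n) = (5-1)(23-1) = 4 * 22 = 88.
Step 3: Find d = 3^(-1) mod 88 = 59.
  Verify: 3 * 59 = 177 = 1 (mod 88).
Step 4: C = 22^3 mod 115 = 68.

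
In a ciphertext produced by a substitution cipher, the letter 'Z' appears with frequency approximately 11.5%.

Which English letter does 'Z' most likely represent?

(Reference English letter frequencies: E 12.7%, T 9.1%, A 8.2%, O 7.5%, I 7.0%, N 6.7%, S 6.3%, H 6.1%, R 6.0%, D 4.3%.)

Step 1: The observed frequency is 11.5%.
Step 2: Compare with English frequencies:
  E: 12.7% (difference: 1.2%) <-- closest
  T: 9.1% (difference: 2.4%)
  A: 8.2% (difference: 3.3%)
  O: 7.5% (difference: 4.0%)
  I: 7.0% (difference: 4.5%)
  N: 6.7% (difference: 4.8%)
  S: 6.3% (difference: 5.2%)
  H: 6.1% (difference: 5.4%)
  R: 6.0% (difference: 5.5%)
  D: 4.3% (difference: 7.2%)
Step 3: 'Z' most likely represents 'E' (frequency 12.7%).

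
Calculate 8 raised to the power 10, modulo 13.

Step 1: Compute 8^10 mod 13 step by step, reducing modulo 13 at each step.
  8^1 mod 13 = 8
  8^2 mod 13 = (8 * 8) mod 13 = 12
  8^3 mod 13 = (12 * 8) mod 13 = 5
  8^4 mod 13 = (5 * 8) mod 13 = 1
  8^5 mod 13 = (1 * 8) mod 13 = 8
  8^6 mod 13 = (8 * 8) mod 13 = 12
  8^7 mod 13 = (12 * 8) mod 13 = 5
  8^8 mod 13 = (5 * 8) mod 13 = 1
  8^9 mod 13 = (1 * 8) mod 13 = 8
  8^10 mod 13 = (8 * 8) mod 13 = 12
Step 2: Result = 12.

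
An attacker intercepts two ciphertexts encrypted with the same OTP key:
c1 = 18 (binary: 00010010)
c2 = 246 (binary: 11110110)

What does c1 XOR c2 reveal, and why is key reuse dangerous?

Step 1: c1 XOR c2 = (m1 XOR k) XOR (m2 XOR k).
Step 2: By XOR associativity/commutativity: = m1 XOR m2 XOR k XOR k = m1 XOR m2.
Step 3: 00010010 XOR 11110110 = 11100100 = 228.
Step 4: The key cancels out! An attacker learns m1 XOR m2 = 228, revealing the relationship between plaintexts.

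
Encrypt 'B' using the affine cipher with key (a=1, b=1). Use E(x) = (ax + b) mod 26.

Step 1: Convert 'B' to number: x = 1.
Step 2: E(1) = (1 * 1 + 1) mod 26 = 2 mod 26 = 2.
Step 3: Convert 2 back to letter: C.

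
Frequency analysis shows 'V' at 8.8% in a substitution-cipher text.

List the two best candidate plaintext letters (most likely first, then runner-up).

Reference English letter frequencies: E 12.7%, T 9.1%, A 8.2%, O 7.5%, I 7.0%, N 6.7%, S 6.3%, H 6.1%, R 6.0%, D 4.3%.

Step 1: Observed frequency of 'V' is 8.8%.
Step 2: Compute distances to each reference frequency and sort:
  T (9.1%): difference = 0.3% <-- BEST
  A (8.2%): difference = 0.6% <-- RUNNER-UP
  O (7.5%): difference = 1.3%
  I (7.0%): difference = 1.8%
  N (6.7%): difference = 2.1%
Step 3: Most likely is 'T' (9.1%, diff 0.3%); second most likely is 'A' (8.2%, diff 0.6%).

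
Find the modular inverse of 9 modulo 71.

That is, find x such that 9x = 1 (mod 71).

Step 1: We need x such that 9 * x = 1 (mod 71).
Step 2: Using the extended Euclidean algorithm or trial:
  9 * 8 = 72 = 1 * 71 + 1.
Step 3: Since 72 mod 71 = 1, the inverse is x = 8.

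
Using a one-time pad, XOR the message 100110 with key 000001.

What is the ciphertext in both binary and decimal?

Step 1: Write out the XOR operation bit by bit:
  Message: 100110
  Key:     000001
  XOR:     100111
Step 2: Convert to decimal: 100111 = 39.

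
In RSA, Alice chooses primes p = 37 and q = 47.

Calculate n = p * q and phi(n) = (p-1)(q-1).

Step 1: n = p * q = 37 * 47 = 1739.
Step 2: phi(n) = (p-1)(q-1) = 36 * 46 = 1656.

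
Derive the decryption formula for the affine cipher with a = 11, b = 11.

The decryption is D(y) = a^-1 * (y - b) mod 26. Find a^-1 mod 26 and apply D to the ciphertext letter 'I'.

Step 1: Find a^-1, the modular inverse of 11 mod 26.
Step 2: We need 11 * a^-1 = 1 (mod 26).
Step 3: 11 * 19 = 209 = 8 * 26 + 1, so a^-1 = 19.
Step 4: D(y) = 19(y - 11) mod 26.
Step 5: Apply to 'I' (y = 8): D(8) = 19 * (8 - 11) mod 26 = 19 * -3 mod 26 = 21 -> 'V'.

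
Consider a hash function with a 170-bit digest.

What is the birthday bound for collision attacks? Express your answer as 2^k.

Step 1: The birthday paradox gives collision probability ~50% after sqrt(2^n) = 2^(n/2) hashes.
Step 2: For 170-bit output: 2^(170/2) = 2^85.
Step 3: Approximately 2^85 hash computations needed.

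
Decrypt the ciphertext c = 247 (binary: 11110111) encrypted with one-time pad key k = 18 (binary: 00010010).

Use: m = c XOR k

Step 1: XOR ciphertext with key:
  Ciphertext: 11110111
  Key:        00010010
  XOR:        11100101
Step 2: Plaintext = 11100101 = 229 in decimal.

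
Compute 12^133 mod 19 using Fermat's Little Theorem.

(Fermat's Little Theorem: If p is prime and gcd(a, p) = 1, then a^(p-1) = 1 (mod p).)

Step 1: Since 19 is prime, by Fermat's Little Theorem: 12^18 = 1 (mod 19).
Step 2: Reduce exponent: 133 mod 18 = 7.
Step 3: So 12^133 = 12^7 (mod 19).
Step 4: 12^7 mod 19 = 12.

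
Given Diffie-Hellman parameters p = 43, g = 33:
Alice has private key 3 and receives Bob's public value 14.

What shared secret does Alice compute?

Step 1: s = B^a mod p = 14^3 mod 43.
  14^1 mod 43 = 14
  14^2 mod 43 = (14 * 14) mod 43 = 24
  14^3 mod 43 = (24 * 14) mod 43 = 35
Result: shared secret = 35.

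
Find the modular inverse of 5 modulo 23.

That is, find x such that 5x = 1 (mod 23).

Step 1: We need x such that 5 * x = 1 (mod 23).
Step 2: Using the extended Euclidean algorithm or trial:
  5 * 14 = 70 = 3 * 23 + 1.
Step 3: Since 70 mod 23 = 1, the inverse is x = 14.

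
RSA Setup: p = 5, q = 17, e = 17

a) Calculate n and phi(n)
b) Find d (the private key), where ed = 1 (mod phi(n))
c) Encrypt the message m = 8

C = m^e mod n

Step 1: n = 5 * 17 = 85.
Step 2: phi(n) = (5-1)(17-1) = 4 * 16 = 64.
Step 3: Find d = 17^(-1) mod 64 = 49.
  Verify: 17 * 49 = 833 = 1 (mod 64).
Step 4: C = 8^17 mod 85 = 8.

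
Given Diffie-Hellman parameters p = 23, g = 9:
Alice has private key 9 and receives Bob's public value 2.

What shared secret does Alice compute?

Step 1: s = B^a mod p = 2^9 mod 23.
  2^1 mod 23 = 2
  2^2 mod 23 = (2 * 2) mod 23 = 4
  2^3 mod 23 = (4 * 2) mod 23 = 8
  2^4 mod 23 = (8 * 2) mod 23 = 16
  2^5 mod 23 = (16 * 2) mod 23 = 9
  2^6 mod 23 = (9 * 2) mod 23 = 18
  2^7 mod 23 = (18 * 2) mod 23 = 13
  2^8 mod 23 = (13 * 2) mod 23 = 3
  2^9 mod 23 = (3 * 2) mod 23 = 6
Result: shared secret = 6.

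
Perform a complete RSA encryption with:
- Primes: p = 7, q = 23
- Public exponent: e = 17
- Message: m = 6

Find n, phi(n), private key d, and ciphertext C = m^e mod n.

Step 1: n = 7 * 23 = 161.
Step 2: phi(n) = (7-1)(23-1) = 6 * 22 = 132.
Step 3: Find d = 17^(-1) mod 132 = 101.
  Verify: 17 * 101 = 1717 = 1 (mod 132).
Step 4: C = 6^17 mod 161 = 104.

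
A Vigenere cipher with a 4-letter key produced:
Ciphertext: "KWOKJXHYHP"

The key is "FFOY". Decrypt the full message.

Step 1: Key 'FFOY' has length 4. Extended key: FFOYFFOYFF
Step 2: Decrypt each position:
  K(10) - F(5) = 5 = F
  W(22) - F(5) = 17 = R
  O(14) - O(14) = 0 = A
  K(10) - Y(24) = 12 = M
  J(9) - F(5) = 4 = E
  X(23) - F(5) = 18 = S
  H(7) - O(14) = 19 = T
  Y(24) - Y(24) = 0 = A
  H(7) - F(5) = 2 = C
  P(15) - F(5) = 10 = K
Plaintext: FRAMESTACK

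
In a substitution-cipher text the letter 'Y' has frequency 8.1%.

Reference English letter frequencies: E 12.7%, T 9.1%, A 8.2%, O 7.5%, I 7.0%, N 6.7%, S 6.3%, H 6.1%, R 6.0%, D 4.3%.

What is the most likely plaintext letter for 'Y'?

Step 1: The observed frequency is 8.1%.
Step 2: Compare with English frequencies:
  E: 12.7% (difference: 4.6%)
  T: 9.1% (difference: 1.0%)
  A: 8.2% (difference: 0.1%) <-- closest
  O: 7.5% (difference: 0.6%)
  I: 7.0% (difference: 1.1%)
  N: 6.7% (difference: 1.4%)
  S: 6.3% (difference: 1.8%)
  H: 6.1% (difference: 2.0%)
  R: 6.0% (difference: 2.1%)
  D: 4.3% (difference: 3.8%)
Step 3: 'Y' most likely represents 'A' (frequency 8.2%).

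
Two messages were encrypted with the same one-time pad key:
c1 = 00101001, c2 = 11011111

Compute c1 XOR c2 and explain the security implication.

Step 1: c1 XOR c2 = (m1 XOR k) XOR (m2 XOR k).
Step 2: By XOR associativity/commutativity: = m1 XOR m2 XOR k XOR k = m1 XOR m2.
Step 3: 00101001 XOR 11011111 = 11110110 = 246.
Step 4: The key cancels out! An attacker learns m1 XOR m2 = 246, revealing the relationship between plaintexts.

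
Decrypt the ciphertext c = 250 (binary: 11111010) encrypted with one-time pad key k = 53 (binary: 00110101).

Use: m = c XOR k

Step 1: XOR ciphertext with key:
  Ciphertext: 11111010
  Key:        00110101
  XOR:        11001111
Step 2: Plaintext = 11001111 = 207 in decimal.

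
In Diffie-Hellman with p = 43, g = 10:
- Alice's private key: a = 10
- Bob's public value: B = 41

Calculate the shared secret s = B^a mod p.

Step 1: s = B^a mod p = 41^10 mod 43.
  41^1 mod 43 = 41
  41^2 mod 43 = (41 * 41) mod 43 = 4
  41^3 mod 43 = (4 * 41) mod 43 = 35
  41^4 mod 43 = (35 * 41) mod 43 = 16
  41^5 mod 43 = (16 * 41) mod 43 = 11
  41^6 mod 43 = (11 * 41) mod 43 = 21
  41^7 mod 43 = (21 * 41) mod 43 = 1
  41^8 mod 43 = (1 * 41) mod 43 = 41
  41^9 mod 43 = (41 * 41) mod 43 = 4
  41^10 mod 43 = (4 * 41) mod 43 = 35
Result: shared secret = 35.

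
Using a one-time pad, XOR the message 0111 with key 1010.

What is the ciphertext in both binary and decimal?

Step 1: Write out the XOR operation bit by bit:
  Message: 0111
  Key:     1010
  XOR:     1101
Step 2: Convert to decimal: 1101 = 13.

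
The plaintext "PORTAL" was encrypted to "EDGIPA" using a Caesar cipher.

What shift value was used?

Step 1: Compare first letters: P (position 15) -> E (position 4).
Step 2: Shift = (4 - 15) mod 26 = 15.
The shift value is 15.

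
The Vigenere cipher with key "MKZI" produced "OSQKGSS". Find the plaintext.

Step 1: Extend key: MKZIMKZ
Step 2: Decrypt each letter (c - k) mod 26:
  O(14) - M(12) = (14-12) mod 26 = 2 = C
  S(18) - K(10) = (18-10) mod 26 = 8 = I
  Q(16) - Z(25) = (16-25) mod 26 = 17 = R
  K(10) - I(8) = (10-8) mod 26 = 2 = C
  G(6) - M(12) = (6-12) mod 26 = 20 = U
  S(18) - K(10) = (18-10) mod 26 = 8 = I
  S(18) - Z(25) = (18-25) mod 26 = 19 = T
Plaintext: CIRCUIT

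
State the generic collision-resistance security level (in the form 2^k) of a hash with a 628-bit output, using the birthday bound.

Step 1: The birthday paradox gives collision probability ~50% after sqrt(2^n) = 2^(n/2) hashes.
Step 2: For 628-bit output: 2^(628/2) = 2^314.
Step 3: Approximately 2^314 hash computations needed.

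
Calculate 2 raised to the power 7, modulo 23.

Step 1: Compute 2^7 mod 23 step by step, reducing modulo 23 at each step.
  2^1 mod 23 = 2
  2^2 mod 23 = (2 * 2) mod 23 = 4
  2^3 mod 23 = (4 * 2) mod 23 = 8
  2^4 mod 23 = (8 * 2) mod 23 = 16
  2^5 mod 23 = (16 * 2) mod 23 = 9
  2^6 mod 23 = (9 * 2) mod 23 = 18
  2^7 mod 23 = (18 * 2) mod 23 = 13
Step 2: Result = 13.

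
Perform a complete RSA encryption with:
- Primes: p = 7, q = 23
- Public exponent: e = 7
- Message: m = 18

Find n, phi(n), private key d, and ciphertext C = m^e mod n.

Step 1: n = 7 * 23 = 161.
Step 2: phi(n) = (7-1)(23-1) = 6 * 22 = 132.
Step 3: Find d = 7^(-1) mod 132 = 19.
  Verify: 7 * 19 = 133 = 1 (mod 132).
Step 4: C = 18^7 mod 161 = 144.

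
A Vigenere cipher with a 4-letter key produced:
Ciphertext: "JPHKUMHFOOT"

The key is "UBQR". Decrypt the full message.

Step 1: Key 'UBQR' has length 4. Extended key: UBQRUBQRUBQ
Step 2: Decrypt each position:
  J(9) - U(20) = 15 = P
  P(15) - B(1) = 14 = O
  H(7) - Q(16) = 17 = R
  K(10) - R(17) = 19 = T
  U(20) - U(20) = 0 = A
  M(12) - B(1) = 11 = L
  H(7) - Q(16) = 17 = R
  F(5) - R(17) = 14 = O
  O(14) - U(20) = 20 = U
  O(14) - B(1) = 13 = N
  T(19) - Q(16) = 3 = D
Plaintext: PORTALROUND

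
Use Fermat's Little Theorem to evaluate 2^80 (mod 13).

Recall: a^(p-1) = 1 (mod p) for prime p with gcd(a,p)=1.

Step 1: Since 13 is prime, by Fermat's Little Theorem: 2^12 = 1 (mod 13).
Step 2: Reduce exponent: 80 mod 12 = 8.
Step 3: So 2^80 = 2^8 (mod 13).
Step 4: 2^8 mod 13 = 9.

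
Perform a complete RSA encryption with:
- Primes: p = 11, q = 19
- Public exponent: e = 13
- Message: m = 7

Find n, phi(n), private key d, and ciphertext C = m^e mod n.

Step 1: n = 11 * 19 = 209.
Step 2: phi(n) = (11-1)(19-1) = 10 * 18 = 180.
Step 3: Find d = 13^(-1) mod 180 = 97.
  Verify: 13 * 97 = 1261 = 1 (mod 180).
Step 4: C = 7^13 mod 209 = 178.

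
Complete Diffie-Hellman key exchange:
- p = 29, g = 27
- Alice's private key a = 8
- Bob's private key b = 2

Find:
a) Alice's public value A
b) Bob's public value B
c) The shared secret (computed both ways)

Step 1: A = g^a mod p = 27^8 mod 29 = 24.
Step 2: B = g^b mod p = 27^2 mod 29 = 4.
Step 3: Alice computes s = B^a mod p = 4^8 mod 29 = 25.
Step 4: Bob computes s = A^b mod p = 24^2 mod 29 = 25.
Both sides agree: shared secret = 25.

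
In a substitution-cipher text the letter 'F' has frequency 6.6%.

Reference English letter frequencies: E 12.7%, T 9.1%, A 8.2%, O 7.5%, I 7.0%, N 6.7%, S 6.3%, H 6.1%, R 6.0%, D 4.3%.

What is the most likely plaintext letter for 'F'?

Step 1: The observed frequency is 6.6%.
Step 2: Compare with English frequencies:
  E: 12.7% (difference: 6.1%)
  T: 9.1% (difference: 2.5%)
  A: 8.2% (difference: 1.6%)
  O: 7.5% (difference: 0.9%)
  I: 7.0% (difference: 0.4%)
  N: 6.7% (difference: 0.1%) <-- closest
  S: 6.3% (difference: 0.3%)
  H: 6.1% (difference: 0.5%)
  R: 6.0% (difference: 0.6%)
  D: 4.3% (difference: 2.3%)
Step 3: 'F' most likely represents 'N' (frequency 6.7%).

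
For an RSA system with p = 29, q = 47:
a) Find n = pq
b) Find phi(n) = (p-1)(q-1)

Step 1: n = p * q = 29 * 47 = 1363.
Step 2: phi(n) = (p-1)(q-1) = 28 * 46 = 1288.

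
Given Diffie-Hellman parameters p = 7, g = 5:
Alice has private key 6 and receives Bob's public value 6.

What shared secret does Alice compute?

Step 1: s = B^a mod p = 6^6 mod 7.
  6^1 mod 7 = 6
  6^2 mod 7 = (6 * 6) mod 7 = 1
  6^3 mod 7 = (1 * 6) mod 7 = 6
  6^4 mod 7 = (6 * 6) mod 7 = 1
  6^5 mod 7 = (1 * 6) mod 7 = 6
  6^6 mod 7 = (6 * 6) mod 7 = 1
Result: shared secret = 1.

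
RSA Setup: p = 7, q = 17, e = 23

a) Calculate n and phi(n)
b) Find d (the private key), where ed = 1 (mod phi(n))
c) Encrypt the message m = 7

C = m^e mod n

Step 1: n = 7 * 17 = 119.
Step 2: phi(n) = (7-1)(17-1) = 6 * 16 = 96.
Step 3: Find d = 23^(-1) mod 96 = 71.
  Verify: 23 * 71 = 1633 = 1 (mod 96).
Step 4: C = 7^23 mod 119 = 63.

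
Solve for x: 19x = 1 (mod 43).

Step 1: We need x such that 19 * x = 1 (mod 43).
Step 2: Using the extended Euclidean algorithm or trial:
  19 * 34 = 646 = 15 * 43 + 1.
Step 3: Since 646 mod 43 = 1, the inverse is x = 34.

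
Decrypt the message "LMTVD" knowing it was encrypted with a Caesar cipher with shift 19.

Step 1: Reverse the shift by subtracting 19 from each letter position.
  L (position 11) -> position (11-19) mod 26 = 18 -> S
  M (position 12) -> position (12-19) mod 26 = 19 -> T
  T (position 19) -> position (19-19) mod 26 = 0 -> A
  V (position 21) -> position (21-19) mod 26 = 2 -> C
  D (position 3) -> position (3-19) mod 26 = 10 -> K
Decrypted message: STACK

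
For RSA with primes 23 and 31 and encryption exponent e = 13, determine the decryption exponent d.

Step 1: n = 23 * 31 = 713.
Step 2: phi(n) = 22 * 30 = 660.
Step 3: Find d such that 13 * d = 1 (mod 660).
Step 4: d = 13^(-1) mod 660 = 457.
Verification: 13 * 457 = 5941 = 9 * 660 + 1.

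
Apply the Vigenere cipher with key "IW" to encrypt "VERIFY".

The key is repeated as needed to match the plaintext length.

Step 1: Repeat key to match plaintext length:
  Plaintext: VERIFY
  Key:       IWIWIW
Step 2: Encrypt each letter:
  V(21) + I(8) = (21+8) mod 26 = 3 = D
  E(4) + W(22) = (4+22) mod 26 = 0 = A
  R(17) + I(8) = (17+8) mod 26 = 25 = Z
  I(8) + W(22) = (8+22) mod 26 = 4 = E
  F(5) + I(8) = (5+8) mod 26 = 13 = N
  Y(24) + W(22) = (24+22) mod 26 = 20 = U
Ciphertext: DAZENU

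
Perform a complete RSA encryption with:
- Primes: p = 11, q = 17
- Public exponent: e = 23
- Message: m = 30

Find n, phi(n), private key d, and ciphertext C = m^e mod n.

Step 1: n = 11 * 17 = 187.
Step 2: phi(n) = (11-1)(17-1) = 10 * 16 = 160.
Step 3: Find d = 23^(-1) mod 160 = 7.
  Verify: 23 * 7 = 161 = 1 (mod 160).
Step 4: C = 30^23 mod 187 = 72.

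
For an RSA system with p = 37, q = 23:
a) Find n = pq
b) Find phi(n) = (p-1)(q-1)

Step 1: n = p * q = 37 * 23 = 851.
Step 2: phi(n) = (p-1)(q-1) = 36 * 22 = 792.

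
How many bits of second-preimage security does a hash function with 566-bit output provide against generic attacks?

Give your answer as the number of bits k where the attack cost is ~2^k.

Step 1: The hash has a 566-bit output.
Step 2: Second-preimage resistance means: given a specific input x, it should be infeasible to find a different y with h(y) = h(x).
With a 566-bit output, a generic search for a second preimage costs about 2^566 evaluations (each trial matches the fixed target with probability 2^-566).
Step 3: Security level = 566 bits.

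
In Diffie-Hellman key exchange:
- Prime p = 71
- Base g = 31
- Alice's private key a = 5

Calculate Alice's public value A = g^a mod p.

Step 1: A = g^a mod p = 31^5 mod 71.
  31^1 mod 71 = 31
  31^2 mod 71 = (31 * 31) mod 71 = 38
  31^3 mod 71 = (38 * 31) mod 71 = 42
  31^4 mod 71 = (42 * 31) mod 71 = 24
  31^5 mod 71 = (24 * 31) mod 71 = 34
Result: A = 34.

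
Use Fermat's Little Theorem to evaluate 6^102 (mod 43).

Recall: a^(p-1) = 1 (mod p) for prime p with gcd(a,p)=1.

Step 1: Since 43 is prime, by Fermat's Little Theorem: 6^42 = 1 (mod 43).
Step 2: Reduce exponent: 102 mod 42 = 18.
Step 3: So 6^102 = 6^18 (mod 43).
Step 4: 6^18 mod 43 = 1.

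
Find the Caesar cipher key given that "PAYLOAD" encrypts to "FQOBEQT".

Step 1: Compare first letters: P (position 15) -> F (position 5).
Step 2: Shift = (5 - 15) mod 26 = 16.
The shift value is 16.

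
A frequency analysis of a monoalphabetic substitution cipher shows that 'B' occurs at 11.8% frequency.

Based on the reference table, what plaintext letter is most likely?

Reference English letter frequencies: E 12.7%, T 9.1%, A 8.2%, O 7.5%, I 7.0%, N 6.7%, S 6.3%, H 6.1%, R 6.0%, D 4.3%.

Step 1: The observed frequency is 11.8%.
Step 2: Compare with English frequencies:
  E: 12.7% (difference: 0.9%) <-- closest
  T: 9.1% (difference: 2.7%)
  A: 8.2% (difference: 3.6%)
  O: 7.5% (difference: 4.3%)
  I: 7.0% (difference: 4.8%)
  N: 6.7% (difference: 5.1%)
  S: 6.3% (difference: 5.5%)
  H: 6.1% (difference: 5.7%)
  R: 6.0% (difference: 5.8%)
  D: 4.3% (difference: 7.5%)
Step 3: 'B' most likely represents 'E' (frequency 12.7%).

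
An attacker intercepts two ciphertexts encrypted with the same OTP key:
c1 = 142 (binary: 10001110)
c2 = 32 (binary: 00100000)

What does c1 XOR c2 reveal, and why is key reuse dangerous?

Step 1: c1 XOR c2 = (m1 XOR k) XOR (m2 XOR k).
Step 2: By XOR associativity/commutativity: = m1 XOR m2 XOR k XOR k = m1 XOR m2.
Step 3: 10001110 XOR 00100000 = 10101110 = 174.
Step 4: The key cancels out! An attacker learns m1 XOR m2 = 174, revealing the relationship between plaintexts.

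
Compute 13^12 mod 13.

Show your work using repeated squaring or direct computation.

Step 1: Compute 13^12 mod 13 step by step, reducing modulo 13 at each step.
  13^1 mod 13 = 0
  13^2 mod 13 = (0 * 13) mod 13 = 0
  13^3 mod 13 = (0 * 13) mod 13 = 0
  13^4 mod 13 = (0 * 13) mod 13 = 0
  13^5 mod 13 = (0 * 13) mod 13 = 0
  13^6 mod 13 = (0 * 13) mod 13 = 0
  13^7 mod 13 = (0 * 13) mod 13 = 0
  13^8 mod 13 = (0 * 13) mod 13 = 0
  13^9 mod 13 = (0 * 13) mod 13 = 0
  13^10 mod 13 = (0 * 13) mod 13 = 0
  13^11 mod 13 = (0 * 13) mod 13 = 0
  13^12 mod 13 = (0 * 13) mod 13 = 0
Step 2: Result = 0.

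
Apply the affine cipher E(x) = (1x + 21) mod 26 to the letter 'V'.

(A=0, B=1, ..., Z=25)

Step 1: Convert 'V' to number: x = 21.
Step 2: E(21) = (1 * 21 + 21) mod 26 = 42 mod 26 = 16.
Step 3: Convert 16 back to letter: Q.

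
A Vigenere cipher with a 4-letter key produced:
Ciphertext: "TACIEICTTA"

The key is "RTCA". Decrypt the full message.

Step 1: Key 'RTCA' has length 4. Extended key: RTCARTCART
Step 2: Decrypt each position:
  T(19) - R(17) = 2 = C
  A(0) - T(19) = 7 = H
  C(2) - C(2) = 0 = A
  I(8) - A(0) = 8 = I
  E(4) - R(17) = 13 = N
  I(8) - T(19) = 15 = P
  C(2) - C(2) = 0 = A
  T(19) - A(0) = 19 = T
  T(19) - R(17) = 2 = C
  A(0) - T(19) = 7 = H
Plaintext: CHAINPATCH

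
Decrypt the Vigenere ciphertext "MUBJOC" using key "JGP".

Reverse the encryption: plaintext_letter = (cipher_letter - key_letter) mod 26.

Step 1: Extend key: JGPJGP
Step 2: Decrypt each letter (c - k) mod 26:
  M(12) - J(9) = (12-9) mod 26 = 3 = D
  U(20) - G(6) = (20-6) mod 26 = 14 = O
  B(1) - P(15) = (1-15) mod 26 = 12 = M
  J(9) - J(9) = (9-9) mod 26 = 0 = A
  O(14) - G(6) = (14-6) mod 26 = 8 = I
  C(2) - P(15) = (2-15) mod 26 = 13 = N
Plaintext: DOMAIN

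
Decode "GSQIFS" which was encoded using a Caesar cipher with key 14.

Step 1: Reverse the shift by subtracting 14 from each letter position.
  G (position 6) -> position (6-14) mod 26 = 18 -> S
  S (position 18) -> position (18-14) mod 26 = 4 -> E
  Q (position 16) -> position (16-14) mod 26 = 2 -> C
  I (position 8) -> position (8-14) mod 26 = 20 -> U
  F (position 5) -> position (5-14) mod 26 = 17 -> R
  S (position 18) -> position (18-14) mod 26 = 4 -> E
Decrypted message: SECURE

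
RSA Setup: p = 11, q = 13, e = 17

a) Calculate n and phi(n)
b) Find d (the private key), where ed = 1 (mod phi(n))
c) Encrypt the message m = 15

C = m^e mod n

Step 1: n = 11 * 13 = 143.
Step 2: phi(n) = (11-1)(13-1) = 10 * 12 = 120.
Step 3: Find d = 17^(-1) mod 120 = 113.
  Verify: 17 * 113 = 1921 = 1 (mod 120).
Step 4: C = 15^17 mod 143 = 71.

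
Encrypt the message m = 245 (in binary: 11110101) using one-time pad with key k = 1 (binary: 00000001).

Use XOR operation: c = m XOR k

Step 1: Write out the XOR operation bit by bit:
  Message: 11110101
  Key:     00000001
  XOR:     11110100
Step 2: Convert to decimal: 11110100 = 244.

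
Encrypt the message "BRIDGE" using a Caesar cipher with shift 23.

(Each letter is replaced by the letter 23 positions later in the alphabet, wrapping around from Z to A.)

Step 1: For each letter, shift forward by 23 positions (mod 26).
  B (position 1) -> position (1+23) mod 26 = 24 -> Y
  R (position 17) -> position (17+23) mod 26 = 14 -> O
  I (position 8) -> position (8+23) mod 26 = 5 -> F
  D (position 3) -> position (3+23) mod 26 = 0 -> A
  G (position 6) -> position (6+23) mod 26 = 3 -> D
  E (position 4) -> position (4+23) mod 26 = 1 -> B
Result: YOFADB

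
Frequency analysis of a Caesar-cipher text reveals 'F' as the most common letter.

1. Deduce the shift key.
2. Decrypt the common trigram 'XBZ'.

Step 1: In English, 'E' is the most frequent letter (12.7%).
Step 2: The most frequent ciphertext letter is 'F' (position 5).
Step 3: Shift = (5 - 4) mod 26 = 1.
Step 4: Decrypt 'XBZ' by shifting back 1:
  X -> W
  B -> A
  Z -> Y
Step 5: 'XBZ' decrypts to 'WAY'.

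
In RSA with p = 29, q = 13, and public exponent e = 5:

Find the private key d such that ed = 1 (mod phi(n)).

Step 1: n = 29 * 13 = 377.
Step 2: phi(n) = 28 * 12 = 336.
Step 3: Find d such that 5 * d = 1 (mod 336).
Step 4: d = 5^(-1) mod 336 = 269.
Verification: 5 * 269 = 1345 = 4 * 336 + 1.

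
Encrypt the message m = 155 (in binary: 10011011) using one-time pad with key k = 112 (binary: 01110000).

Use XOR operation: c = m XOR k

Step 1: Write out the XOR operation bit by bit:
  Message: 10011011
  Key:     01110000
  XOR:     11101011
Step 2: Convert to decimal: 11101011 = 235.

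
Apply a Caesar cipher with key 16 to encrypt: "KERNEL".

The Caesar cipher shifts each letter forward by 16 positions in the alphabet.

Step 1: For each letter, shift forward by 16 positions (mod 26).
  K (position 10) -> position (10+16) mod 26 = 0 -> A
  E (position 4) -> position (4+16) mod 26 = 20 -> U
  R (position 17) -> position (17+16) mod 26 = 7 -> H
  N (position 13) -> position (13+16) mod 26 = 3 -> D
  E (position 4) -> position (4+16) mod 26 = 20 -> U
  L (position 11) -> position (11+16) mod 26 = 1 -> B
Result: AUHDUB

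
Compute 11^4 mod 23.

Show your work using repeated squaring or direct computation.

Step 1: Compute 11^4 mod 23 step by step, reducing modulo 23 at each step.
  11^1 mod 23 = 11
  11^2 mod 23 = (11 * 11) mod 23 = 6
  11^3 mod 23 = (6 * 11) mod 23 = 20
  11^4 mod 23 = (20 * 11) mod 23 = 13
Step 2: Result = 13.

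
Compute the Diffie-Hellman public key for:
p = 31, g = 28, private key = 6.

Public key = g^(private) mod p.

Step 1: A = g^a mod p = 28^6 mod 31.
  28^1 mod 31 = 28
  28^2 mod 31 = (28 * 28) mod 31 = 9
  28^3 mod 31 = (9 * 28) mod 31 = 4
  28^4 mod 31 = (4 * 28) mod 31 = 19
  28^5 mod 31 = (19 * 28) mod 31 = 5
  28^6 mod 31 = (5 * 28) mod 31 = 16
Result: A = 16.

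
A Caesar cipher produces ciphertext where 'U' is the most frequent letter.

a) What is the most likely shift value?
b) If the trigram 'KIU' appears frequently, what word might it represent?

Step 1: In English, 'E' is the most frequent letter (12.7%).
Step 2: The most frequent ciphertext letter is 'U' (position 20).
Step 3: Shift = (20 - 4) mod 26 = 16.
Step 4: Decrypt 'KIU' by shifting back 16:
  K -> U
  I -> S
  U -> E
Step 5: 'KIU' decrypts to 'USE'.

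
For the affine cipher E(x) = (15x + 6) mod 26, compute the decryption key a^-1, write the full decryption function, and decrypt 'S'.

Step 1: Find a^-1, the modular inverse of 15 mod 26.
Step 2: We need 15 * a^-1 = 1 (mod 26).
Step 3: 15 * 7 = 105 = 4 * 26 + 1, so a^-1 = 7.
Step 4: D(y) = 7(y - 6) mod 26.
Step 5: Apply to 'S' (y = 18): D(18) = 7 * (18 - 6) mod 26 = 7 * 12 mod 26 = 6 -> 'G'.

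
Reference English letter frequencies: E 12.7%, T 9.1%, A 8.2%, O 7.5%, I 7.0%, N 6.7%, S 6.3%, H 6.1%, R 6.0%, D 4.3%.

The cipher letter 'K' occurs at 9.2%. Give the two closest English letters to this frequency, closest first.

Step 1: Observed frequency of 'K' is 9.2%.
Step 2: Compute distances to each reference frequency and sort:
  T (9.1%): difference = 0.1% <-- BEST
  A (8.2%): difference = 1.0% <-- RUNNER-UP
  O (7.5%): difference = 1.7%
  I (7.0%): difference = 2.2%
  N (6.7%): difference = 2.5%
Step 3: Most likely is 'T' (9.1%, diff 0.1%); second most likely is 'A' (8.2%, diff 1.0%).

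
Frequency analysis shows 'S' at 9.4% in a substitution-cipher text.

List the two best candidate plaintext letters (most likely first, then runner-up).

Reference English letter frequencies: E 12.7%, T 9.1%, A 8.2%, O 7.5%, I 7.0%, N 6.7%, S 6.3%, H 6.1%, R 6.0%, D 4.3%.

Step 1: Observed frequency of 'S' is 9.4%.
Step 2: Compute distances to each reference frequency and sort:
  T (9.1%): difference = 0.3% <-- BEST
  A (8.2%): difference = 1.2% <-- RUNNER-UP
  O (7.5%): difference = 1.9%
  I (7.0%): difference = 2.4%
  N (6.7%): difference = 2.7%
Step 3: Most likely is 'T' (9.1%, diff 0.3%); second most likely is 'A' (8.2%, diff 1.2%).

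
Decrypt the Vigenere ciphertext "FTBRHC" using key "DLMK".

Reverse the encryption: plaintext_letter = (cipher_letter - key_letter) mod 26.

Step 1: Extend key: DLMKDL
Step 2: Decrypt each letter (c - k) mod 26:
  F(5) - D(3) = (5-3) mod 26 = 2 = C
  T(19) - L(11) = (19-11) mod 26 = 8 = I
  B(1) - M(12) = (1-12) mod 26 = 15 = P
  R(17) - K(10) = (17-10) mod 26 = 7 = H
  H(7) - D(3) = (7-3) mod 26 = 4 = E
  C(2) - L(11) = (2-11) mod 26 = 17 = R
Plaintext: CIPHER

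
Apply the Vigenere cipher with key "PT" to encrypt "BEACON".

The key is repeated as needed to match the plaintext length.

Step 1: Repeat key to match plaintext length:
  Plaintext: BEACON
  Key:       PTPTPT
Step 2: Encrypt each letter:
  B(1) + P(15) = (1+15) mod 26 = 16 = Q
  E(4) + T(19) = (4+19) mod 26 = 23 = X
  A(0) + P(15) = (0+15) mod 26 = 15 = P
  C(2) + T(19) = (2+19) mod 26 = 21 = V
  O(14) + P(15) = (14+15) mod 26 = 3 = D
  N(13) + T(19) = (13+19) mod 26 = 6 = G
Ciphertext: QXPVDG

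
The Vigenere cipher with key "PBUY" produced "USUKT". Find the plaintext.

Step 1: Extend key: PBUYP
Step 2: Decrypt each letter (c - k) mod 26:
  U(20) - P(15) = (20-15) mod 26 = 5 = F
  S(18) - B(1) = (18-1) mod 26 = 17 = R
  U(20) - U(20) = (20-20) mod 26 = 0 = A
  K(10) - Y(24) = (10-24) mod 26 = 12 = M
  T(19) - P(15) = (19-15) mod 26 = 4 = E
Plaintext: FRAME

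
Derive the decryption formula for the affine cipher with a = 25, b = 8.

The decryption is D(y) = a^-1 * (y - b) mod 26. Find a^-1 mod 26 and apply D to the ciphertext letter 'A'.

Step 1: Find a^-1, the modular inverse of 25 mod 26.
Step 2: We need 25 * a^-1 = 1 (mod 26).
Step 3: 25 * 25 = 625 = 24 * 26 + 1, so a^-1 = 25.
Step 4: D(y) = 25(y - 8) mod 26.
Step 5: Apply to 'A' (y = 0): D(0) = 25 * (0 - 8) mod 26 = 25 * -8 mod 26 = 8 -> 'I'.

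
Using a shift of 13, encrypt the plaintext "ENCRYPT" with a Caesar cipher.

Step 1: For each letter, shift forward by 13 positions (mod 26).
  E (position 4) -> position (4+13) mod 26 = 17 -> R
  N (position 13) -> position (13+13) mod 26 = 0 -> A
  C (position 2) -> position (2+13) mod 26 = 15 -> P
  R (position 17) -> position (17+13) mod 26 = 4 -> E
  Y (position 24) -> position (24+13) mod 26 = 11 -> L
  P (position 15) -> position (15+13) mod 26 = 2 -> C
  T (position 19) -> position (19+13) mod 26 = 6 -> G
Result: RAPELCG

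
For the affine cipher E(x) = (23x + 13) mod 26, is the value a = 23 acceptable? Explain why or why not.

Step 1: Compute gcd(23, 26).
Step 2: gcd(23, 26) = 1.
Since gcd = 1, 23 is coprime with 26, so it is a valid key.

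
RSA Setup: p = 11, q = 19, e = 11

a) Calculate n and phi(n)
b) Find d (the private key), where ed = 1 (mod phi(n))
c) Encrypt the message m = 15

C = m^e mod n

Step 1: n = 11 * 19 = 209.
Step 2: phi(n) = (11-1)(19-1) = 10 * 18 = 180.
Step 3: Find d = 11^(-1) mod 180 = 131.
  Verify: 11 * 131 = 1441 = 1 (mod 180).
Step 4: C = 15^11 mod 209 = 136.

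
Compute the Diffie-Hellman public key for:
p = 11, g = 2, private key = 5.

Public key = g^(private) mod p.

Step 1: A = g^a mod p = 2^5 mod 11.
  2^1 mod 11 = 2
  2^2 mod 11 = (2 * 2) mod 11 = 4
  2^3 mod 11 = (4 * 2) mod 11 = 8
  2^4 mod 11 = (8 * 2) mod 11 = 5
  2^5 mod 11 = (5 * 2) mod 11 = 10
Result: A = 10.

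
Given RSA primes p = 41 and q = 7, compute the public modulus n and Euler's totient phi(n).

Step 1: n = p * q = 41 * 7 = 287.
Step 2: phi(n) = (p-1)(q-1) = 40 * 6 = 240.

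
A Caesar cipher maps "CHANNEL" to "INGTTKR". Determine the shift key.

Step 1: Compare first letters: C (position 2) -> I (position 8).
Step 2: Shift = (8 - 2) mod 26 = 6.
The shift value is 6.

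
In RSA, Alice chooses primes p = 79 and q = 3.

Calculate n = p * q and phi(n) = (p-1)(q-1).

Step 1: n = p * q = 79 * 3 = 237.
Step 2: phi(n) = (p-1)(q-1) = 78 * 2 = 156.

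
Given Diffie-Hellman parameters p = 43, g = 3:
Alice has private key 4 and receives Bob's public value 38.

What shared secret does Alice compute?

Step 1: s = B^a mod p = 38^4 mod 43.
  38^1 mod 43 = 38
  38^2 mod 43 = (38 * 38) mod 43 = 25
  38^3 mod 43 = (25 * 38) mod 43 = 4
  38^4 mod 43 = (4 * 38) mod 43 = 23
Result: shared secret = 23.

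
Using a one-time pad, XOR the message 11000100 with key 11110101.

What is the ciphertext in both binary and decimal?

Step 1: Write out the XOR operation bit by bit:
  Message: 11000100
  Key:     11110101
  XOR:     00110001
Step 2: Convert to decimal: 00110001 = 49.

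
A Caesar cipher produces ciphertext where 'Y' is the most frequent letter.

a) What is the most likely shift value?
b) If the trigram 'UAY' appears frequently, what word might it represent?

Step 1: In English, 'E' is the most frequent letter (12.7%).
Step 2: The most frequent ciphertext letter is 'Y' (position 24).
Step 3: Shift = (24 - 4) mod 26 = 20.
Step 4: Decrypt 'UAY' by shifting back 20:
  U -> A
  A -> G
  Y -> E
Step 5: 'UAY' decrypts to 'AGE'.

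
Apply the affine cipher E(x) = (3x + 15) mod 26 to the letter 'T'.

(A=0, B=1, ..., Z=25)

Step 1: Convert 'T' to number: x = 19.
Step 2: E(19) = (3 * 19 + 15) mod 26 = 72 mod 26 = 20.
Step 3: Convert 20 back to letter: U.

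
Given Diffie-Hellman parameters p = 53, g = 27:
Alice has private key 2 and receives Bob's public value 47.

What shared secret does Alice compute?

Step 1: s = B^a mod p = 47^2 mod 53.
  47^1 mod 53 = 47
  47^2 mod 53 = (47 * 47) mod 53 = 36
Result: shared secret = 36.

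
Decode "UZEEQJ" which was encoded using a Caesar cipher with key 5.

Step 1: Reverse the shift by subtracting 5 from each letter position.
  U (position 20) -> position (20-5) mod 26 = 15 -> P
  Z (position 25) -> position (25-5) mod 26 = 20 -> U
  E (position 4) -> position (4-5) mod 26 = 25 -> Z
  E (position 4) -> position (4-5) mod 26 = 25 -> Z
  Q (position 16) -> position (16-5) mod 26 = 11 -> L
  J (position 9) -> position (9-5) mod 26 = 4 -> E
Decrypted message: PUZZLE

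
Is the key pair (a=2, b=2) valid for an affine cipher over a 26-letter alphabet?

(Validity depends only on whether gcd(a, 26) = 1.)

Step 1: Compute gcd(2, 26).
Step 2: gcd(2, 26) = 2.
Since gcd = 2 != 1, 2 shares a common factor with 26, so it cannot be used.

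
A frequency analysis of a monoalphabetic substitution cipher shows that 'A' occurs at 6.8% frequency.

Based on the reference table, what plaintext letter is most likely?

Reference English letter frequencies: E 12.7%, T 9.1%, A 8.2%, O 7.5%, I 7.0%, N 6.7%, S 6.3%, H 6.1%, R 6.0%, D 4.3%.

Step 1: The observed frequency is 6.8%.
Step 2: Compare with English frequencies:
  E: 12.7% (difference: 5.9%)
  T: 9.1% (difference: 2.3%)
  A: 8.2% (difference: 1.4%)
  O: 7.5% (difference: 0.7%)
  I: 7.0% (difference: 0.2%)
  N: 6.7% (difference: 0.1%) <-- closest
  S: 6.3% (difference: 0.5%)
  H: 6.1% (difference: 0.7%)
  R: 6.0% (difference: 0.8%)
  D: 4.3% (difference: 2.5%)
Step 3: 'A' most likely represents 'N' (frequency 6.7%).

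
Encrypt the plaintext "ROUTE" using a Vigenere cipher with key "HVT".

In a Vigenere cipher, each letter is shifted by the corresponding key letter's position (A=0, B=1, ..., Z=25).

Step 1: Repeat key to match plaintext length:
  Plaintext: ROUTE
  Key:       HVTHV
Step 2: Encrypt each letter:
  R(17) + H(7) = (17+7) mod 26 = 24 = Y
  O(14) + V(21) = (14+21) mod 26 = 9 = J
  U(20) + T(19) = (20+19) mod 26 = 13 = N
  T(19) + H(7) = (19+7) mod 26 = 0 = A
  E(4) + V(21) = (4+21) mod 26 = 25 = Z
Ciphertext: YJNAZ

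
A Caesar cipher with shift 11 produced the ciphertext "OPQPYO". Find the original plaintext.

Step 1: Reverse the shift by subtracting 11 from each letter position.
  O (position 14) -> position (14-11) mod 26 = 3 -> D
  P (position 15) -> position (15-11) mod 26 = 4 -> E
  Q (position 16) -> position (16-11) mod 26 = 5 -> F
  P (position 15) -> position (15-11) mod 26 = 4 -> E
  Y (position 24) -> position (24-11) mod 26 = 13 -> N
  O (position 14) -> position (14-11) mod 26 = 3 -> D
Decrypted message: DEFEND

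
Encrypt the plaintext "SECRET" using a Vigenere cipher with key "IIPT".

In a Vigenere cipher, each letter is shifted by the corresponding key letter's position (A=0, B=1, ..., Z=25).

Step 1: Repeat key to match plaintext length:
  Plaintext: SECRET
  Key:       IIPTII
Step 2: Encrypt each letter:
  S(18) + I(8) = (18+8) mod 26 = 0 = A
  E(4) + I(8) = (4+8) mod 26 = 12 = M
  C(2) + P(15) = (2+15) mod 26 = 17 = R
  R(17) + T(19) = (17+19) mod 26 = 10 = K
  E(4) + I(8) = (4+8) mod 26 = 12 = M
  T(19) + I(8) = (19+8) mod 26 = 1 = B
Ciphertext: AMRKMB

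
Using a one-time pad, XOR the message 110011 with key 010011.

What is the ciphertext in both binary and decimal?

Step 1: Write out the XOR operation bit by bit:
  Message: 110011
  Key:     010011
  XOR:     100000
Step 2: Convert to decimal: 100000 = 32.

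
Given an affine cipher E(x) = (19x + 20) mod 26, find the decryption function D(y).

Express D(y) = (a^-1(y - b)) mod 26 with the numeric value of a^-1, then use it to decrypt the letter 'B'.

Step 1: Find a^-1, the modular inverse of 19 mod 26.
Step 2: We need 19 * a^-1 = 1 (mod 26).
Step 3: 19 * 11 = 209 = 8 * 26 + 1, so a^-1 = 11.
Step 4: D(y) = 11(y - 20) mod 26.
Step 5: Apply to 'B' (y = 1): D(1) = 11 * (1 - 20) mod 26 = 11 * -19 mod 26 = 25 -> 'Z'.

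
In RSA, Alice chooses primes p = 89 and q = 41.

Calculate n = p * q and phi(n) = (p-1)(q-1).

Step 1: n = p * q = 89 * 41 = 3649.
Step 2: phi(n) = (p-1)(q-1) = 88 * 40 = 3520.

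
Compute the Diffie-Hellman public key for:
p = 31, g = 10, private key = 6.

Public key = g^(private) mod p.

Step 1: A = g^a mod p = 10^6 mod 31.
  10^1 mod 31 = 10
  10^2 mod 31 = (10 * 10) mod 31 = 7
  10^3 mod 31 = (7 * 10) mod 31 = 8
  10^4 mod 31 = (8 * 10) mod 31 = 18
  10^5 mod 31 = (18 * 10) mod 31 = 25
  10^6 mod 31 = (25 * 10) mod 31 = 2
Result: A = 2.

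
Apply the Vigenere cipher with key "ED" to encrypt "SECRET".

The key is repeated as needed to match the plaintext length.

Step 1: Repeat key to match plaintext length:
  Plaintext: SECRET
  Key:       EDEDED
Step 2: Encrypt each letter:
  S(18) + E(4) = (18+4) mod 26 = 22 = W
  E(4) + D(3) = (4+3) mod 26 = 7 = H
  C(2) + E(4) = (2+4) mod 26 = 6 = G
  R(17) + D(3) = (17+3) mod 26 = 20 = U
  E(4) + E(4) = (4+4) mod 26 = 8 = I
  T(19) + D(3) = (19+3) mod 26 = 22 = W
Ciphertext: WHGUIW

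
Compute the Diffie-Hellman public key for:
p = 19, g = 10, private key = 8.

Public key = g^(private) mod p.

Step 1: A = g^a mod p = 10^8 mod 19.
  10^1 mod 19 = 10
  10^2 mod 19 = (10 * 10) mod 19 = 5
  10^3 mod 19 = (5 * 10) mod 19 = 12
  10^4 mod 19 = (12 * 10) mod 19 = 6
  10^5 mod 19 = (6 * 10) mod 19 = 3
  10^6 mod 19 = (3 * 10) mod 19 = 11
  10^7 mod 19 = (11 * 10) mod 19 = 15
  10^8 mod 19 = (15 * 10) mod 19 = 17
Result: A = 17.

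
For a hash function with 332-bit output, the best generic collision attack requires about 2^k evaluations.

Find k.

Step 1: The hash has a 332-bit output.
Step 2: Collision resistance means it should be infeasible to find any x != y with h(x) = h(y).
By the birthday bound, a generic collision search succeeds after about sqrt(2^332) = 2^(332/2) = 2^166 evaluations.
Step 3: Security level = 166 bits.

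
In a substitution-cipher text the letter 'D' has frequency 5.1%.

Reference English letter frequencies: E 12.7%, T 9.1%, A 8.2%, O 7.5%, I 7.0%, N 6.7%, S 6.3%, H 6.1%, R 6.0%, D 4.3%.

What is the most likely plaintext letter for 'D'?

Step 1: The observed frequency is 5.1%.
Step 2: Compare with English frequencies:
  E: 12.7% (difference: 7.6%)
  T: 9.1% (difference: 4.0%)
  A: 8.2% (difference: 3.1%)
  O: 7.5% (difference: 2.4%)
  I: 7.0% (difference: 1.9%)
  N: 6.7% (difference: 1.6%)
  S: 6.3% (difference: 1.2%)
  H: 6.1% (difference: 1.0%)
  R: 6.0% (difference: 0.9%)
  D: 4.3% (difference: 0.8%) <-- closest
Step 3: 'D' most likely represents 'D' (frequency 4.3%).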